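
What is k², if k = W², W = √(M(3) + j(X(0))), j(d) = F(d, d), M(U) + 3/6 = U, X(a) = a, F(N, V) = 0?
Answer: 25/4 ≈ 6.2500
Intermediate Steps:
M(U) = -½ + U
j(d) = 0
W = √10/2 (W = √((-½ + 3) + 0) = √(5/2 + 0) = √(5/2) = √10/2 ≈ 1.5811)
k = 5/2 (k = (√10/2)² = 5/2 ≈ 2.5000)
k² = (5/2)² = 25/4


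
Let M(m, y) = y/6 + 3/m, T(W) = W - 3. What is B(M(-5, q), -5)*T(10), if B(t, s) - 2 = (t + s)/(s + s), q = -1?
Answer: 5411/300 ≈ 18.037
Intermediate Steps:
T(W) = -3 + W
M(m, y) = 3/m + y/6 (M(m, y) = y*(⅙) + 3/m = y/6 + 3/m = 3/m + y/6)
B(t, s) = 2 + (s + t)/(2*s) (B(t, s) = 2 + (t + s)/(s + s) = 2 + (s + t)/((2*s)) = 2 + (s + t)*(1/(2*s)) = 2 + (s + t)/(2*s))
B(M(-5, q), -5)*T(10) = ((½)*((3/(-5) + (⅙)*(-1)) + 5*(-5))/(-5))*(-3 + 10) = ((½)*(-⅕)*((3*(-⅕) - ⅙) - 25))*7 = ((½)*(-⅕)*((-⅗ - ⅙) - 25))*7 = ((½)*(-⅕)*(-23/30 - 25))*7 = ((½)*(-⅕)*(-773/30))*7 = (773/300)*7 = 5411/300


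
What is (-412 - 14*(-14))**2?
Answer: 46656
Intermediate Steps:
(-412 - 14*(-14))**2 = (-412 + 196)**2 = (-216)**2 = 46656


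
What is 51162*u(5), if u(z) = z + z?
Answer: 511620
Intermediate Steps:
u(z) = 2*z
51162*u(5) = 51162*(2*5) = 51162*10 = 511620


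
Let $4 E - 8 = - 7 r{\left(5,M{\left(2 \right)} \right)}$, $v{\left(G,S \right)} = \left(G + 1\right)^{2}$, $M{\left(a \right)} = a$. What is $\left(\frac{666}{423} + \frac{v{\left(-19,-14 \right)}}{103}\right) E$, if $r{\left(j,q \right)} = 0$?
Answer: $\frac{45700}{4841} \approx 9.4402$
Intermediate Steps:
$v{\left(G,S \right)} = \left(1 + G\right)^{2}$
$E = 2$ ($E = 2 + \frac{\left(-7\right) 0}{4} = 2 + \frac{1}{4} \cdot 0 = 2 + 0 = 2$)
$\left(\frac{666}{423} + \frac{v{\left(-19,-14 \right)}}{103}\right) E = \left(\frac{666}{423} + \frac{\left(1 - 19\right)^{2}}{103}\right) 2 = \left(666 \cdot \frac{1}{423} + \left(-18\right)^{2} \cdot \frac{1}{103}\right) 2 = \left(\frac{74}{47} + 324 \cdot \frac{1}{103}\right) 2 = \left(\frac{74}{47} + \frac{324}{103}\right) 2 = \frac{22850}{4841} \cdot 2 = \frac{45700}{4841}$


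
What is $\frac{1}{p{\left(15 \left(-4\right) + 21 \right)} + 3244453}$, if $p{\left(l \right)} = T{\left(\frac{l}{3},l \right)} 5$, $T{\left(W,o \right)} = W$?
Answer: $\frac{1}{3244388} \approx 3.0822 \cdot 10^{-7}$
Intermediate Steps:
$p{\left(l \right)} = \frac{5 l}{3}$ ($p{\left(l \right)} = \frac{l}{3} \cdot 5 = \frac{5 l}{3}$)
$\frac{1}{p{\left(15 \left(-4\right) + 21 \right)} + 3244453} = \frac{1}{\frac{5 \left(15 \left(-4\right) + 21\right)}{3} + 3244453} = \frac{1}{\frac{5 \left(-60 + 21\right)}{3} + 3244453} = \frac{1}{\frac{5}{3} \left(-39\right) + 3244453} = \frac{1}{-65 + 3244453} = \frac{1}{3244388}$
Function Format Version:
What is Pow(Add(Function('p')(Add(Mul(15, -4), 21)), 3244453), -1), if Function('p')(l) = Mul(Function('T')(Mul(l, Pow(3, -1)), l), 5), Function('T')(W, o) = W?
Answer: Rational(1, 3244388) ≈ 3.0822e-7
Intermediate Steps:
Function('p')(l) = Mul(Rational(5, 3), l) (Function('p')(l) = Mul(Mul(l, Pow(3, -1)), 5) = Mul(Mul(l, Rational(1, 3)), 5) = Mul(Mul(Rational(1, 3), l), 5) = Mul(Rational(5, 3), l))
Pow(Add(Function('p')(Add(Mul(15, -4), 21)), 3244453), -1) = Pow(Add(Mul(Rational(5, 3), Add(Mul(15, -4), 21)), 3244453), -1) = Pow(Add(Mul(Rational(5, 3), Add(-60, 21)), 3244453), -1) = Pow(Add(Mul(Rational(5, 3), -39), 3244453), -1) = Pow(Add(-65, 3244453), -1) = Pow(3244388, -1) = Rational(1, 3244388)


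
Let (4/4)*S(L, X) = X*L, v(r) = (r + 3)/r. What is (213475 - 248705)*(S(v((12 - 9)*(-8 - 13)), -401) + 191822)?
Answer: -141633125660/21 ≈ -6.7444e+9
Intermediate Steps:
v(r) = (3 + r)/r
S(L, X) = L*X (S(L, X) = X*L = L*X)
(213475 - 248705)*(S(v((12 - 9)*(-8 - 13)), -401) + 191822) = (213475 - 248705)*(((3 + (12 - 9)*(-8 - 13))/(((12 - 9)*(-8 - 13))))*(-401) + 191822) = -35230*(((3 + 3*(-21))/((3*(-21))))*(-401) + 191822) = -35230*(((3 - 63)/(-63))*(-401) + 191822) = -35230*(-1/63*(-60)*(-401) + 191822) = -35230*((20/21)*(-401) + 191822) = -35230*(-8020/21 + 191822) = -35230*4020242/21 = -141633125660/21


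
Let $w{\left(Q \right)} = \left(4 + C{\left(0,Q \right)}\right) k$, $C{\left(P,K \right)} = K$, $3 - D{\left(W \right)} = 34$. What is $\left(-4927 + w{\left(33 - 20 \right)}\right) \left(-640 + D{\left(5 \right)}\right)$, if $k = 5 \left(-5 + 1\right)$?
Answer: $3534157$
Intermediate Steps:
$D{\left(W \right)} = -31$ ($D{\left(W \right)} = 3 - 34 = -31$)
$k = -20$ ($k = 5 \left(-4\right) = -20$)
$w{\left(Q \right)} = -80 - 20 Q$ ($w{\left(Q \right)} = \left(4 + Q\right) \left(-20\right) = -80 - 20 Q$)
$\left(-4927 + w{\left(33 - 20 \right)}\right) \left(-640 + D{\left(5 \right)}\right) = \left(-4927 - \left(80 + 20 \left(33 - 20\right)\right)\right) \left(-640 - 31\right) = \left(-4927 - \left(80 + 20 \left(33 - 20\right)\right)\right) \left(-671\right) = \left(-4927 - 340\right) \left(-671\right) = \left(-5267\right) \left(-671\right) = 3534157$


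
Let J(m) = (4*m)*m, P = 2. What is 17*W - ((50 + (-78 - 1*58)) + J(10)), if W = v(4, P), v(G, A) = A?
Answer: -280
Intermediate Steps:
W = 2
J(m) = 4*m²
17*W - ((50 + (-78 - 1*58)) + J(10)) = 17*2 - ((50 + (-78 - 1*58)) + 4*10²) = 34 - ((50 + (-78 - 58)) + 4*100) = 34 - ((50 - 136) + 400) = 34 - (-86 + 400) = 34 - 1*314 = 34 - 314 = -280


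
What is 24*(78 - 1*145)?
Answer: -1608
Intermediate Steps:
24*(78 - 1*145) = 24*(78 - 145) = 24*(-67) = -1608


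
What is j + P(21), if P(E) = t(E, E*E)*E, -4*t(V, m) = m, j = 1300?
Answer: -4061/4 ≈ -1015.3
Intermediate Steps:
t(V, m) = -m/4
P(E) = -E**3/4 (P(E) = (-E*E/4)*E = (-E**2/4)*E = -E**3/4)
j + P(21) = 1300 - 1/4*21**3 = 1300 - 1/4*9261 = 1300 - 9261/4 = -4061/4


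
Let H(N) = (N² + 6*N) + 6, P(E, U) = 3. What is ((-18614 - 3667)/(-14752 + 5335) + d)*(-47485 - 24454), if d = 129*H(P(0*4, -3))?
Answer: -22368260950/73 ≈ -3.0641e+8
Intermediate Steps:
H(N) = 6 + N² + 6*N
d = 4257 (d = 129*(6 + 3² + 6*3) = 129*(6 + 9 + 18) = 129*33 = 4257)
((-18614 - 3667)/(-14752 + 5335) + d)*(-47485 - 24454) = ((-18614 - 3667)/(-14752 + 5335) + 4257)*(-47485 - 24454) = (-22281/(-9417) + 4257)*(-71939) = (-22281*(-1/9417) + 4257)*(-71939) = (7427/3139 + 4257)*(-71939) = (13370150/3139)*(-71939) = -22368260950/73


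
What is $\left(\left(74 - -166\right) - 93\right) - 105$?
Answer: $42$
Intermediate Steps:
$\left(\left(74 - -166\right) - 93\right) - 105 = \left(\left(74 + 166\right) - 93\right) - 105 = \left(240 - 93\right) - 105 = 147 - 105 = 42$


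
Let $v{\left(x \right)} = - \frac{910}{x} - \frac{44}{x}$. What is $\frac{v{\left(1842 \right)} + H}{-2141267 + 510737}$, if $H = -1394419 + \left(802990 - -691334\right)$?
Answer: $- \frac{15335338}{250286355} \approx -0.061271$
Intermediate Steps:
$H = 99905$ ($H = -1394419 + \left(802990 + 691334\right) = -1394419 + 1494324 = 99905$)
$v{\left(x \right)} = - \frac{954}{x}$
$\frac{v{\left(1842 \right)} + H}{-2141267 + 510737} = \frac{- \frac{954}{1842} + 99905}{-2141267 + 510737} = \frac{\left(-954\right) \frac{1}{1842} + 99905}{-1630530} = \left(- \frac{159}{307} + 99905\right) \left(- \frac{1}{1630530}\right) = \frac{30670676}{307} \left(- \frac{1}{1630530}\right) = - \frac{15335338}{250286355}$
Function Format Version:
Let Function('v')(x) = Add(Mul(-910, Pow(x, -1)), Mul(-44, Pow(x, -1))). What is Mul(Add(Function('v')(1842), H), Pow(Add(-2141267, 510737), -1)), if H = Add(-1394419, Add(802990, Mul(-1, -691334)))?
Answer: Rational(-15335338, 250286355) ≈ -0.061271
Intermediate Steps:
H = 99905 (H = Add(-1394419, Add(802990, 691334)) = Add(-1394419, 1494324) = 99905)
Function('v')(x) = Mul(-954, Pow(x, -1))
Mul(Add(Function('v')(1842), H), Pow(Add(-2141267, 510737), -1)) = Mul(Add(Mul(-954, Pow(1842, -1)), 99905), Pow(Add(-2141267, 510737), -1)) = Mul(Add(Mul(-954, Rational(1, 1842)), 99905), Pow(-1630530, -1)) = Mul(Add(Rational(-159, 307), 99905), Rational(-1, 1630530)) = Mul(Rational(30670676, 307), Rational(-1, 1630530)) = Rational(-15335338, 250286355)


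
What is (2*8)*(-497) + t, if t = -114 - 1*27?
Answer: -8093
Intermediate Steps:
t = -141 (t = -114 - 27 = -141)
(2*8)*(-497) + t = (2*8)*(-497) - 141 = 16*(-497) - 141 = -7952 - 141 = -8093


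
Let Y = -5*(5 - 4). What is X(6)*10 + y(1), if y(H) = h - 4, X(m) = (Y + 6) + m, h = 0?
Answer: 66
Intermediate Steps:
Y = -5 (Y = -5*1 = -5)
X(m) = 1 + m (X(m) = (-5 + 6) + m = 1 + m)
y(H) = -4 (y(H) = 0 - 4 = -4)
X(6)*10 + y(1) = (1 + 6)*10 - 4 = 7*10 - 4 = 70 - 4 = 66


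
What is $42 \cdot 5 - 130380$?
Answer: $-130170$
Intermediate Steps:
$42 \cdot 5 - 130380 = 210 - 130380 = -130170$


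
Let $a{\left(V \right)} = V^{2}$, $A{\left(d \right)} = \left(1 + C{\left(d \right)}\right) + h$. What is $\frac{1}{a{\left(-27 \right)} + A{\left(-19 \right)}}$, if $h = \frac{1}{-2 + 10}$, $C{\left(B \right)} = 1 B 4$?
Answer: $\frac{8}{5233} \approx 0.0015288$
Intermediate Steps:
$C{\left(B \right)} = 4 B$ ($C{\left(B \right)} = 1 \cdot 4 B = 4 B$)
$h = \frac{1}{8} \approx 0.125$
$A{\left(d \right)} = \frac{9}{8} + 4 d$ ($A{\left(d \right)} = \left(1 + 4 d\right) + \frac{1}{8} = \frac{9}{8} + 4 d$)
$\frac{1}{a{\left(-27 \right)} + A{\left(-19 \right)}} = \frac{1}{\left(-27\right)^{2} + \left(\frac{9}{8} + 4 \left(-19\right)\right)} = \frac{1}{729 + \left(\frac{9}{8} - 76\right)} = \frac{1}{729 - \frac{599}{8}} = \frac{1}{\frac{5233}{8}} = \frac{8}{5233}$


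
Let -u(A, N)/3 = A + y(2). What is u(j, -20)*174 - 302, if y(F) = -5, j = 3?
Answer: 742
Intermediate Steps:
u(A, N) = 15 - 3*A (u(A, N) = -3*(A - 5) = -3*(-5 + A) = 15 - 3*A)
u(j, -20)*174 - 302 = (15 - 3*3)*174 - 302 = (15 - 9)*174 - 302 = 6*174 - 302 = 1044 - 302 = 742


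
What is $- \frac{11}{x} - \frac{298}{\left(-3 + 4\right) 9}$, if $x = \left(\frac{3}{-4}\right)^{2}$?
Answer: $- \frac{158}{3} \approx -52.667$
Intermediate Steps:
$x = \frac{9}{16}$ ($x = \left(3 \left(- \frac{1}{4}\right)\right)^{2} = \left(- \frac{3}{4}\right)^{2} = \frac{9}{16} \approx 0.5625$)
$- \frac{11}{x} - \frac{298}{\left(-3 + 4\right) 9} = - \frac{11}{\frac{9}{16}} - \frac{298}{\left(-3 + 4\right) 9} = \left(-11\right) \frac{16}{9} - \frac{298}{1 \cdot 9} = - \frac{176}{9} - \frac{298}{9} = - \frac{158}{3}$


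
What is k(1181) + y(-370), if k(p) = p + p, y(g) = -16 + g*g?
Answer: 139246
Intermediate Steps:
y(g) = -16 + g²
k(p) = 2*p
k(1181) + y(-370) = 2*1181 + (-16 + (-370)²) = 2362 + (-16 + 136900) = 2362 + 136884 = 139246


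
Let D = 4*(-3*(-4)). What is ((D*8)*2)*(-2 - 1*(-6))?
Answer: 3072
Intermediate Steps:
D = 48 (D = 4*12 = 48)
((D*8)*2)*(-2 - 1*(-6)) = ((48*8)*2)*(-2 - 1*(-6)) = (384*2)*(-2 + 6) = 768*4 = 3072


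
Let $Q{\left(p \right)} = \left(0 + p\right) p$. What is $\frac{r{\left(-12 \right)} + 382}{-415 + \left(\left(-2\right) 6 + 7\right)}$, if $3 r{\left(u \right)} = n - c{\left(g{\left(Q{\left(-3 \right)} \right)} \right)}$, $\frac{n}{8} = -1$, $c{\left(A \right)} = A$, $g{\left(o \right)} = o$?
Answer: $- \frac{1129}{1260} \approx -0.89603$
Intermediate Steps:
$Q{\left(p \right)} = p^{2}$ ($Q{\left(p \right)} = p p = p^{2}$)
$n = -8$ ($n = 8 \left(-1\right) = -8$)
$r{\left(u \right)} = - \frac{17}{3}$ ($r{\left(u \right)} = \frac{-8 - \left(-3\right)^{2}}{3} = \frac{-8 - 9}{3} = \frac{1}{3} \left(-17\right) = - \frac{17}{3}$)
$\frac{r{\left(-12 \right)} + 382}{-415 + \left(\left(-2\right) 6 + 7\right)} = \frac{- \frac{17}{3} + 382}{-415 + \left(\left(-2\right) 6 + 7\right)} = \frac{1129}{3 \left(-415 + \left(-12 + 7\right)\right)} = \frac{1129}{3 \left(-415 - 5\right)} = \frac{1129}{3 \left(-420\right)} = \frac{1129}{3} \left(- \frac{1}{420}\right) = - \frac{1129}{1260}$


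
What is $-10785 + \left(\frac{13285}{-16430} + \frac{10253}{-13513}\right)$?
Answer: $- \frac{478963694029}{44403718} \approx -10787.0$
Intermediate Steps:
$-10785 + \left(\frac{13285}{-16430} + \frac{10253}{-13513}\right) = -10785 + \left(13285 \left(- \frac{1}{16430}\right) + 10253 \left(- \frac{1}{13513}\right)\right) = -10785 - \frac{69595399}{44403718} = - \frac{478963694029}{44403718}$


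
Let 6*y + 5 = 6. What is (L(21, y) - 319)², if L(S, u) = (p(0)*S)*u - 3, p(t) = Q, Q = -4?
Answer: 112896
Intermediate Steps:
p(t) = -4
y = ⅙ (y = -⅚ + (⅙)*6 = -⅚ + 1 = ⅙ ≈ 0.16667)
L(S, u) = -3 - 4*S*u (L(S, u) = (-4*S)*u - 3 = -4*S*u - 3 = -3 - 4*S*u)
(L(21, y) - 319)² = ((-3 - 4*21*⅙) - 319)² = ((-3 - 14) - 319)² = (-17 - 319)² = (-336)² = 112896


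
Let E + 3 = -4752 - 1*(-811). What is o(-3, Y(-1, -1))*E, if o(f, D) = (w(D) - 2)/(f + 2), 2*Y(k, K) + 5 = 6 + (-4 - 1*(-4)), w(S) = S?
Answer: -5916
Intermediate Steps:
Y(k, K) = 1/2 (Y(k, K) = -5/2 + (6 + (-4 - 1*(-4)))/2 = -5/2 + (6 + (-4 + 4))/2 = -5/2 + (6 + 0)/2 = -5/2 + (1/2)*6 = -5/2 + 3 = 1/2)
o(f, D) = (-2 + D)/(2 + f) (o(f, D) = (D - 2)/(f + 2) = (-2 + D)/(2 + f))
E = -3944 (E = -3 + (-4752 - 1*(-811)) = -3 + (-4752 + 811) = -3 - 3941 = -3944)
o(-3, Y(-1, -1))*E = ((-2 + 1/2)/(2 - 3))*(-3944) = (-3/2/(-1))*(-3944) = -1*(-3/2)*(-3944) = (3/2)*(-3944) = -5916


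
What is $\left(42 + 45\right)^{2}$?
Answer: $7569$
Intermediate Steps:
$\left(42 + 45\right)^{2} = 87^{2} = 7569$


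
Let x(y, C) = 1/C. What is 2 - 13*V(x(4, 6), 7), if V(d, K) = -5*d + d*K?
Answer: -7/3 ≈ -2.3333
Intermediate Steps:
V(d, K) = -5*d + K*d
2 - 13*V(x(4, 6), 7) = 2 - 13*(-5 + 7)/6 = 2 - 13*2/6 = 2 - 13*1/3 = 2 - 13/3 = -7/3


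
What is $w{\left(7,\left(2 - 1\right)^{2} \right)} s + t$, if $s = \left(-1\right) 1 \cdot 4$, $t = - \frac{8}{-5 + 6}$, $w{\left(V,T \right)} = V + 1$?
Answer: $-40$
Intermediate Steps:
$w{\left(V,T \right)} = 1 + V$
$t = -8$ ($t = - \frac{8}{1} = \left(-8\right) 1 = -8$)
$s = -4$ ($s = \left(-1\right) 4 = -4$)
$w{\left(7,\left(2 - 1\right)^{2} \right)} s + t = \left(1 + 7\right) \left(-4\right) - 8 = 8 \left(-4\right) - 8 = -32 - 8 = -40$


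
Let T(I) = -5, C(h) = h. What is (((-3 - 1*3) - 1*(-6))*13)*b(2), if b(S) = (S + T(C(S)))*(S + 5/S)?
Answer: 0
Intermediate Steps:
b(S) = (-5 + S)*(S + 5/S) (b(S) = (S - 5)*(S + 5/S) = (-5 + S)*(S + 5/S))
(((-3 - 1*3) - 1*(-6))*13)*b(2) = (((-3 - 1*3) - 1*(-6))*13)*(5 + 2² - 25/2 - 5*2) = (((-3 - 3) + 6)*13)*(5 + 4 - 25*½ - 10) = ((-6 + 6)*13)*(5 + 4 - 25/2 - 10) = (0*13)*(-27/2) = 0*(-27/2) = 0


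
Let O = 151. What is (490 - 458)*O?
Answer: 4832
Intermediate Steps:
(490 - 458)*O = (490 - 458)*151 = 32*151 = 4832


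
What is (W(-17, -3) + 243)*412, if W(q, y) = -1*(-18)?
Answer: 107532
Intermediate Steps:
W(q, y) = 18
(W(-17, -3) + 243)*412 = (18 + 243)*412 = 261*412 = 107532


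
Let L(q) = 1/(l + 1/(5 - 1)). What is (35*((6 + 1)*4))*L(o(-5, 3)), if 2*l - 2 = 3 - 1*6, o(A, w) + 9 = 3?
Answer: -3920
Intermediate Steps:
o(A, w) = -6 (o(A, w) = -9 + 3 = -6)
l = -½ (l = 1 + (3 - 1*6)/2 = 1 + (3 - 6)/2 = 1 + (½)*(-3) = 1 - 3/2 = -½ ≈ -0.50000)
L(q) = -4 (L(q) = 1/(-½ + 1/(5 - 1)) = 1/(-½ + 1/4) = 1/(-½ + ¼) = 1/(-¼) = -4)
(35*((6 + 1)*4))*L(o(-5, 3)) = (35*((6 + 1)*4))*(-4) = (35*(7*4))*(-4) = (35*28)*(-4) = 980*(-4) = -3920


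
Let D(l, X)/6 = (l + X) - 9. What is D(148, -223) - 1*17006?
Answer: -17510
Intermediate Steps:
D(l, X) = -54 + 6*X + 6*l (D(l, X) = 6*((l + X) - 9) = 6*((X + l) - 9) = 6*(-9 + X + l) = -54 + 6*X + 6*l)
D(148, -223) - 1*17006 = (-54 + 6*(-223) + 6*148) - 1*17006 = (-54 - 1338 + 888) - 17006 = -504 - 17006 = -17510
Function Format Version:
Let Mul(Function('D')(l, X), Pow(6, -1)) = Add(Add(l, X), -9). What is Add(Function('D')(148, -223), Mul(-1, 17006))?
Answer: -17510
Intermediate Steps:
Function('D')(l, X) = Add(-54, Mul(6, X), Mul(6, l)) (Function('D')(l, X) = Mul(6, Add(Add(l, X), -9)) = Mul(6, Add(Add(X, l), -9)) = Mul(6, Add(-9, X, l)) = Add(-54, Mul(6, X), Mul(6, l)))
Add(Function('D')(148, -223), Mul(-1, 17006)) = Add(Add(-54, Mul(6, -223), Mul(6, 148)), Mul(-1, 17006)) = Add(Add(-54, -1338, 888), -17006) = Add(-504, -17006) = -17510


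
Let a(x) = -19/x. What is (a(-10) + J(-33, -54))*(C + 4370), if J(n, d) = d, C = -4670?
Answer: 15630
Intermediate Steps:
(a(-10) + J(-33, -54))*(C + 4370) = (-19/(-10) - 54)*(-4670 + 4370) = (-19*(-⅒) - 54)*(-300) = (19/10 - 54)*(-300) = -521/10*(-300) = 15630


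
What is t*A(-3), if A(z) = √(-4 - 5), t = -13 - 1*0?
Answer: -39*I ≈ -39.0*I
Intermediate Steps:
t = -13 (t = -13 + 0 = -13)
A(z) = 3*I (A(z) = √(-9) = 3*I)
t*A(-3) = -39*I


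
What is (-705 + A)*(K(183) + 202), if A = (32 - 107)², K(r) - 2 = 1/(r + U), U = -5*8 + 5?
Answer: 37137390/37 ≈ 1.0037e+6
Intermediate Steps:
U = -35 (U = -40 + 5 = -35)
K(r) = 2 + 1/(-35 + r) (K(r) = 2 + 1/(r - 35) = 2 + 1/(-35 + r))
A = 5625 (A = (-75)² = 5625)
(-705 + A)*(K(183) + 202) = (-705 + 5625)*((-69 + 2*183)/(-35 + 183) + 202) = 4920*((-69 + 366)/148 + 202) = 4920*((1/148)*297 + 202) = 4920*(297/148 + 202) = 4920*(30193/148) = 37137390/37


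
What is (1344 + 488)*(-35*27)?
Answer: -1731240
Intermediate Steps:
(1344 + 488)*(-35*27) = 1832*(-945) = -1731240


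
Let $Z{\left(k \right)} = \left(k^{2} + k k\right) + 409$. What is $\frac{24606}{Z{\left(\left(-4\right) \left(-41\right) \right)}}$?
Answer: $\frac{8202}{18067} \approx 0.45398$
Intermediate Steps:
$Z{\left(k \right)} = 409 + 2 k^{2}$ ($Z{\left(k \right)} = \left(k^{2} + k^{2}\right) + 409 = 2 k^{2} + 409 = 409 + 2 k^{2}$)
$\frac{24606}{Z{\left(\left(-4\right) \left(-41\right) \right)}} = \frac{24606}{409 + 2 \left(\left(-4\right) \left(-41\right)\right)^{2}} = \frac{24606}{409 + 2 \cdot 164^{2}} = \frac{24606}{409 + 2 \cdot 26896} = \frac{24606}{409 + 53792} = \frac{24606}{54201} = 24606 \cdot \frac{1}{54201} = \frac{8202}{18067}$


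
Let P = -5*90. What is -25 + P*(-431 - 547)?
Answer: 440075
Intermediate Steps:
P = -450
-25 + P*(-431 - 547) = -25 - 450*(-431 - 547) = -25 - 450*(-978) = -25 + 440100 = 440075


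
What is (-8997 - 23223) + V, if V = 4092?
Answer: -28128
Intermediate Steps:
(-8997 - 23223) + V = (-8997 - 23223) + 4092 = -32220 + 4092 = -28128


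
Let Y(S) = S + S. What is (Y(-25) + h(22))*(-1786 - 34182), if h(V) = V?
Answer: 1007104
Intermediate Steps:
Y(S) = 2*S
(Y(-25) + h(22))*(-1786 - 34182) = (2*(-25) + 22)*(-1786 - 34182) = (-50 + 22)*(-35968) = -28*(-35968) = 1007104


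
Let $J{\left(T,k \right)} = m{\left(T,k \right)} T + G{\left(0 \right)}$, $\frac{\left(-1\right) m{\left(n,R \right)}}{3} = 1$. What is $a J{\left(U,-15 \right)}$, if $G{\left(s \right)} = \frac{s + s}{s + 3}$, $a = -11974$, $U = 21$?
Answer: $754362$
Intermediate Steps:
$m{\left(n,R \right)} = -3$ ($m{\left(n,R \right)} = \left(-3\right) 1 = -3$)
$G{\left(s \right)} = \frac{2 s}{3 + s}$
$J{\left(T,k \right)} = - 3 T$ ($J{\left(T,k \right)} = - 3 T + 2 \cdot 0 \frac{1}{3 + 0} = - 3 T + 2 \cdot 0 \cdot \frac{1}{3} = - 3 T + 0 = - 3 T$)
$a J{\left(U,-15 \right)} = - 11974 \left(\left(-3\right) 21\right) = \left(-11974\right) \left(-63\right) = 754362$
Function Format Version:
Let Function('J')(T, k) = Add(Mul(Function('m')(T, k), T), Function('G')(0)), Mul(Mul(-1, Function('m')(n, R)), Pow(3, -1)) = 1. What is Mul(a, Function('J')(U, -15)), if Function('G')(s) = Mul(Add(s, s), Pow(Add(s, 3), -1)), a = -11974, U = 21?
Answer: 754362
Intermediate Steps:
Function('m')(n, R) = -3 (Function('m')(n, R) = Mul(-3, 1) = -3)
Function('G')(s) = Mul(2, s, Pow(Add(3, s), -1)) (Function('G')(s) = Mul(Mul(2, s), Pow(Add(3, s), -1)) = Mul(2, s, Pow(Add(3, s), -1)))
Function('J')(T, k) = Mul(-3, T) (Function('J')(T, k) = Add(Mul(-3, T), Mul(2, 0, Pow(Add(3, 0), -1))) = Add(Mul(-3, T), Mul(2, 0, Pow(3, -1))) = Add(Mul(-3, T), Mul(2, 0, Rational(1, 3))) = Add(Mul(-3, T), 0) = Mul(-3, T))
Mul(a, Function('J')(U, -15)) = Mul(-11974, Mul(-3, 21)) = Mul(-11974, -63) = 754362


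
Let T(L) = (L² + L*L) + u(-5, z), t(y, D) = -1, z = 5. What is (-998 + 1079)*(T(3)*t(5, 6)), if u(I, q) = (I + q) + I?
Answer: -1053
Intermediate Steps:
u(I, q) = q + 2*I
T(L) = -5 + 2*L² (T(L) = (L² + L*L) + (5 + 2*(-5)) = (L² + L²) + (5 - 10) = 2*L² - 5 = -5 + 2*L²)
(-998 + 1079)*(T(3)*t(5, 6)) = (-998 + 1079)*((-5 + 2*3²)*(-1)) = 81*((-5 + 2*9)*(-1)) = 81*((-5 + 18)*(-1)) = 81*(13*(-1)) = 81*(-13) = -1053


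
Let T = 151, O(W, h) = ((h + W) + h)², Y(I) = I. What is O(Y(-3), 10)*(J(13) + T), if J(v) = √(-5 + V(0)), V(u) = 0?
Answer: 43639 + 289*I*√5 ≈ 43639.0 + 646.22*I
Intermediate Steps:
O(W, h) = (W + 2*h)² (O(W, h) = ((W + h) + h)² = (W + 2*h)²)
J(v) = I*√5 (J(v) = √(-5 + 0) = √(-5) = I*√5)
O(Y(-3), 10)*(J(13) + T) = (-3 + 2*10)²*(I*√5 + 151) = (-3 + 20)²*(151 + I*√5) = 17²*(151 + I*√5) = 289*(151 + I*√5) = 43639 + 289*I*√5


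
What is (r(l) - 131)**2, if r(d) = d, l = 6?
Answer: 15625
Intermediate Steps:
(r(l) - 131)**2 = (6 - 131)**2 = (-125)**2 = 15625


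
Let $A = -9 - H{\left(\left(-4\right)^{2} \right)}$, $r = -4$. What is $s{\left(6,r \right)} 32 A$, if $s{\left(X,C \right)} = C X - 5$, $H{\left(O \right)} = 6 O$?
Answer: $97440$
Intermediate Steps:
$s{\left(X,C \right)} = -5 + C X$
$A = -105$ ($A = -9 - 6 \left(-4\right)^{2} = -9 - 6 \cdot 16 = -9 - 96 = -105$)
$s{\left(6,r \right)} 32 A = \left(-5 - 24\right) 32 \left(-105\right) = \left(-29\right) 32 \left(-105\right) = \left(-928\right) \left(-105\right) = 97440$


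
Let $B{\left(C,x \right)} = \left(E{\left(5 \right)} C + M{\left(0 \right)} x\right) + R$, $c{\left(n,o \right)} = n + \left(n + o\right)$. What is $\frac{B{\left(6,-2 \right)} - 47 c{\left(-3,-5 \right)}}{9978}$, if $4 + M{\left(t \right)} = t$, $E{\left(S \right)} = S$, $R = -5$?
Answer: $\frac{275}{4989} \approx 0.055121$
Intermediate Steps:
$c{\left(n,o \right)} = o + 2 n$
$M{\left(t \right)} = -4 + t$
$B{\left(C,x \right)} = -5 - 4 x + 5 C$ ($B{\left(C,x \right)} = \left(5 C + \left(-4 + 0\right) x\right) - 5 = \left(5 C - 4 x\right) - 5 = \left(- 4 x + 5 C\right) - 5 = -5 - 4 x + 5 C$)
$\frac{B{\left(6,-2 \right)} - 47 c{\left(-3,-5 \right)}}{9978} = \frac{\left(-5 - -8 + 5 \cdot 6\right) - 47 \left(-5 + 2 \left(-3\right)\right)}{9978} = \left(\left(-5 + 8 + 30\right) - 47 \left(-5 - 6\right)\right) \frac{1}{9978} = \left(33 - -517\right) \frac{1}{9978} = \left(33 + 517\right) \frac{1}{9978} = 550 \cdot \frac{1}{9978} = \frac{275}{4989}$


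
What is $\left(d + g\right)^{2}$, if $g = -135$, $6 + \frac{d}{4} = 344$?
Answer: $1481089$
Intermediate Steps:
$d = 1352$ ($d = -24 + 4 \cdot 344 = -24 + 1376 = 1352$)
$\left(d + g\right)^{2} = \left(1352 - 135\right)^{2} = 1217^{2} = 1481089$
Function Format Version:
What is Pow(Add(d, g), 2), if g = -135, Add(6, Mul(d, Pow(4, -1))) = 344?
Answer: 1481089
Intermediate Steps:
d = 1352 (d = Add(-24, Mul(4, 344)) = Add(-24, 1376) = 1352)
Pow(Add(d, g), 2) = Pow(Add(1352, -135), 2) = Pow(1217, 2) = 1481089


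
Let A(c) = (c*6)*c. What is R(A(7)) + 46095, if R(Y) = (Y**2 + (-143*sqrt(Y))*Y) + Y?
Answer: 132825 - 294294*sqrt(6) ≈ -5.8805e+5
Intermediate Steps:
A(c) = 6*c**2 (A(c) = (6*c)*c = 6*c**2)
R(Y) = Y + Y**2 - 143*Y**(3/2) (R(Y) = (Y**2 - 143*Y**(3/2)) + Y = Y + Y**2 - 143*Y**(3/2))
R(A(7)) + 46095 = (6*7**2 + (6*7**2)**2 - 143*2058*sqrt(6)) + 46095 = (6*49 + (6*49)**2 - 143*2058*sqrt(6)) + 46095 = (294 + 294**2 - 294294*sqrt(6)) + 46095 = (294 + 86436 - 294294*sqrt(6)) + 46095 = (86730 - 294294*sqrt(6)) + 46095 = 132825 - 294294*sqrt(6)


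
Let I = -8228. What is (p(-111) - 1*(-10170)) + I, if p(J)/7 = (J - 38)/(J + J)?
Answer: 432167/222 ≈ 1946.7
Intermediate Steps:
p(J) = 7*(-38 + J)/(2*J) (p(J) = 7*((J - 38)/(J + J)) = 7*((-38 + J)/((2*J))) = 7*((-38 + J)*(1/(2*J))) = 7*((-38 + J)/(2*J)) = 7*(-38 + J)/(2*J))
(p(-111) - 1*(-10170)) + I = ((7/2 - 133/(-111)) - 1*(-10170)) - 8228 = ((7/2 - 133*(-1/111)) + 10170) - 8228 = ((7/2 + 133/111) + 10170) - 8228 = (1043/222 + 10170) - 8228 = 2258783/222 - 8228 = 432167/222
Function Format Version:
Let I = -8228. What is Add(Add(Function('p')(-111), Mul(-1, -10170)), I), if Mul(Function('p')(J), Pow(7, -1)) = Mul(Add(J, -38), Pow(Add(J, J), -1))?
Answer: Rational(432167, 222) ≈ 1946.7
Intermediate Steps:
Function('p')(J) = Mul(Rational(7, 2), Pow(J, -1), Add(-38, J)) (Function('p')(J) = Mul(7, Mul(Add(J, -38), Pow(Add(J, J), -1))) = Mul(7, Mul(Add(-38, J), Pow(Mul(2, J), -1))) = Mul(7, Mul(Add(-38, J), Mul(Rational(1, 2), Pow(J, -1)))) = Mul(7, Mul(Rational(1, 2), Pow(J, -1), Add(-38, J))) = Mul(Rational(7, 2), Pow(J, -1), Add(-38, J)))
Add(Add(Function('p')(-111), Mul(-1, -10170)), I) = Add(Add(Add(Rational(7, 2), Mul(-133, Pow(-111, -1))), Mul(-1, -10170)), -8228) = Add(Add(Add(Rational(7, 2), Mul(-133, Rational(-1, 111))), 10170), -8228) = Add(Add(Add(Rational(7, 2), Rational(133, 111)), 10170), -8228) = Add(Add(Rational(1043, 222), 10170), -8228) = Add(Rational(2258783, 222), -8228) = Rational(432167, 222)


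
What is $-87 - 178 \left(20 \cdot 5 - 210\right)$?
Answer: $19493$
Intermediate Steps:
$-87 - 178 \left(20 \cdot 5 - 210\right) = -87 - 178 \left(100 - 210\right) = -87 - -19580 = -87 + 19580 = 19493$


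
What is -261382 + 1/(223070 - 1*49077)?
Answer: -45478638325/173993 ≈ -2.6138e+5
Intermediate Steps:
-261382 + 1/(223070 - 1*49077) = -261382 + 1/(223070 - 49077) = -261382 + 1/173993 = -45478638325/173993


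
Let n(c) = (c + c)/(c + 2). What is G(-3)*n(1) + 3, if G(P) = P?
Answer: 1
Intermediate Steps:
n(c) = 2*c/(2 + c) (n(c) = (2*c)/(2 + c) = 2*c/(2 + c))
G(-3)*n(1) + 3 = -6/(2 + 1) + 3 = -6/3 + 3 = -3*⅔ + 3 = -2 + 3 = 1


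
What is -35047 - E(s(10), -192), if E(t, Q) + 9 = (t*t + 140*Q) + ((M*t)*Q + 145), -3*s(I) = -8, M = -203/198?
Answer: -874669/99 ≈ -8835.0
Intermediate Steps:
M = -203/198 (M = -203*1/198 = -203/198 ≈ -1.0253)
s(I) = 8/3 (s(I) = -⅓*(-8) = 8/3)
E(t, Q) = 136 + t² + 140*Q - 203*Q*t/198 (E(t, Q) = -9 + ((t*t + 140*Q) + ((-203*t/198)*Q + 145)) = -9 + ((t² + 140*Q) + (-203*Q*t/198 + 145)) = -9 + ((t² + 140*Q) + (145 - 203*Q*t/198)) = -9 + (145 + t² + 140*Q - 203*Q*t/198) = 136 + t² + 140*Q - 203*Q*t/198)
-35047 - E(s(10), -192) = -35047 - (136 + (8/3)² + 140*(-192) - 203/198*(-192)*8/3) = -35047 - (136 + 64/9 - 26880 + 51968/99) = -35047 - 1*(-2594984/99) = -35047 + 2594984/99 = -874669/99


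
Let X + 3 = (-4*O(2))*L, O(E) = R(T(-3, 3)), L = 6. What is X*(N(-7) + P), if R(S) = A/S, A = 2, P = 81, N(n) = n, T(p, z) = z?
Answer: -1406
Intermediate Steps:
R(S) = 2/S
O(E) = ⅔ (O(E) = 2/3 = 2*(⅓) = ⅔)
X = -19 (X = -3 - 4*⅔*6 = -3 - 8/3*6 = -3 - 16 = -19)
X*(N(-7) + P) = -19*(-7 + 81) = -19*74 = -1406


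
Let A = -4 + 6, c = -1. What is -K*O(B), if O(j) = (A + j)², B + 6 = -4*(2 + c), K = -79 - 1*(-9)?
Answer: 4480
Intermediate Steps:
A = 2
K = -70 (K = -79 + 9 = -70)
B = -10 (B = -6 - 4*(2 - 1) = -6 - 4*1 = -6 - 4 = -10)
O(j) = (2 + j)²
-K*O(B) = -(-70)*(2 - 10)² = -(-70)*(-8)² = -(-70)*64 = -1*(-4480) = 4480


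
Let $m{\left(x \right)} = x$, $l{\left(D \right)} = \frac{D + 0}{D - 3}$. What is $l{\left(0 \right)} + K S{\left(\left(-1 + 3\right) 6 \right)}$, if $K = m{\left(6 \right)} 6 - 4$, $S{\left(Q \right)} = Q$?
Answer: $384$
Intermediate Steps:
$l{\left(D \right)} = \frac{D}{-3 + D}$
$K = 32$ ($K = 6 \cdot 6 - 4 = 36 - 4 = 32$)
$l{\left(0 \right)} + K S{\left(\left(-1 + 3\right) 6 \right)} = \frac{0}{-3 + 0} + 32 \left(-1 + 3\right) 6 = \frac{0}{-3} + 32 \cdot 2 \cdot 6 = 0 \left(- \frac{1}{3}\right) + 32 \cdot 12 = 0 + 384 = 384$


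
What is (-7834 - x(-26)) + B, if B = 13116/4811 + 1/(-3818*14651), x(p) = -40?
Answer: -2096751744088535/269115399098 ≈ -7791.3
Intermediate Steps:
B = 733676481277/269115399098 (B = 13116*(1/4811) - 1/3818*1/14651 = 13116/4811 - 1/55937518 = 733676481277/269115399098 ≈ 2.7263)
(-7834 - x(-26)) + B = (-7834 - 1*(-40)) + 733676481277/269115399098 = (-7834 + 40) + 733676481277/269115399098 = -7794 + 733676481277/269115399098 = -2096751744088535/269115399098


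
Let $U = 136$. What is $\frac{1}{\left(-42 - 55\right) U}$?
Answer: $- \frac{1}{13192} \approx -7.5803 \cdot 10^{-5}$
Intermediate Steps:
$\frac{1}{\left(-42 - 55\right) U} = \frac{1}{\left(-42 - 55\right) 136} = \frac{1}{\left(-97\right) 136} = \frac{1}{-13192} = - \frac{1}{13192}$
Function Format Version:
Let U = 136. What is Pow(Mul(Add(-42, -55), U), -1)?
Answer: Rational(-1, 13192) ≈ -7.5803e-5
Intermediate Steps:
Pow(Mul(Add(-42, -55), U), -1) = Pow(Mul(Add(-42, -55), 136), -1) = Pow(Mul(-97, 136), -1) = Pow(-13192, -1) = Rational(-1, 13192)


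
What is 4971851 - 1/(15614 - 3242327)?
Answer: 16042736255764/3226713 ≈ 4.9718e+6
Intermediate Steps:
4971851 - 1/(15614 - 3242327) = 4971851 - 1/(-3226713) = 4971851 - 1*(-1/3226713) = 4971851 + 1/3226713 = 16042736255764/3226713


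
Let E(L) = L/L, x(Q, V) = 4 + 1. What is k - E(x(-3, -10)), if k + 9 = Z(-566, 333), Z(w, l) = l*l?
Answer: 110879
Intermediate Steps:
Z(w, l) = l²
x(Q, V) = 5
E(L) = 1
k = 110880 (k = -9 + 333² = -9 + 110889 = 110880)
k - E(x(-3, -10)) = 110880 - 1*1 = 110880 - 1 = 110879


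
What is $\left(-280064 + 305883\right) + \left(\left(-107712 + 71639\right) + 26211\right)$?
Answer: $15957$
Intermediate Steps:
$\left(-280064 + 305883\right) + \left(\left(-107712 + 71639\right) + 26211\right) = 25819 + \left(-36073 + 26211\right) = 25819 - 9862 = 15957$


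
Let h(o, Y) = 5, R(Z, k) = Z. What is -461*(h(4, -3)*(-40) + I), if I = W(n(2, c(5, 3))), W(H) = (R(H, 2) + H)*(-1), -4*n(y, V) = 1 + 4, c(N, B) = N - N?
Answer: 182095/2 ≈ 91048.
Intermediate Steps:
c(N, B) = 0
n(y, V) = -5/4 (n(y, V) = -(1 + 4)/4 = -¼*5 = -5/4)
W(H) = -2*H (W(H) = (H + H)*(-1) = (2*H)*(-1) = -2*H)
I = 5/2 (I = -2*(-5/4) = 5/2 ≈ 2.5000)
-461*(h(4, -3)*(-40) + I) = -461*(5*(-40) + 5/2) = -461*(-200 + 5/2) = -461*(-395/2) = 182095/2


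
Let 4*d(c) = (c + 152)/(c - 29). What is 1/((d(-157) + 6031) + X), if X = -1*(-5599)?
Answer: 744/8652725 ≈ 8.5984e-5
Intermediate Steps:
d(c) = (152 + c)/(4*(-29 + c)) (d(c) = ((c + 152)/(c - 29))/4 = ((152 + c)/(-29 + c))/4 = (152 + c)/(4*(-29 + c)))
X = 5599
1/((d(-157) + 6031) + X) = 1/(((152 - 157)/(4*(-29 - 157)) + 6031) + 5599) = 1/(((¼)*(-5)/(-186) + 6031) + 5599) = 1/(((¼)*(-1/186)*(-5) + 6031) + 5599) = 1/((5/744 + 6031) + 5599) = 1/(4487069/744 + 5599) = 1/(8652725/744) = 744/8652725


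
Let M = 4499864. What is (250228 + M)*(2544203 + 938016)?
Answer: 16540860614148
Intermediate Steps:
(250228 + M)*(2544203 + 938016) = (250228 + 4499864)*(2544203 + 938016) = 4750092*3482219 = 16540860614148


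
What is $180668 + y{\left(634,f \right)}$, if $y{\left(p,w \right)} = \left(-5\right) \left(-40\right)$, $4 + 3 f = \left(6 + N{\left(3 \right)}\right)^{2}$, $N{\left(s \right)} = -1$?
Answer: $180868$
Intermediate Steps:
$f = 7$ ($f = - \frac{4}{3} + \frac{\left(6 - 1\right)^{2}}{3} = - \frac{4}{3} + \frac{5^{2}}{3} = - \frac{4}{3} + \frac{1}{3} \cdot 25 = - \frac{4}{3} + \frac{25}{3} = 7$)
$y{\left(p,w \right)} = 200$
$180668 + y{\left(634,f \right)} = 180668 + 200 = 180868$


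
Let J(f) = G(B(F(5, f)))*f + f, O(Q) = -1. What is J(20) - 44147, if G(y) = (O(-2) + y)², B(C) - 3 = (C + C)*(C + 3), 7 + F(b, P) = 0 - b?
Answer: 906353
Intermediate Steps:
F(b, P) = -7 - b (F(b, P) = -7 + (0 - b) = -7 - b)
B(C) = 3 + 2*C*(3 + C) (B(C) = 3 + (C + C)*(C + 3) = 3 + (2*C)*(3 + C) = 3 + 2*C*(3 + C))
G(y) = (-1 + y)²
J(f) = 47525*f (J(f) = (-1 + (3 + 2*(-7 - 1*5)² + 6*(-7 - 1*5)))²*f + f = (-1 + (3 + 2*(-7 - 5)² + 6*(-7 - 5)))²*f + f = (-1 + (3 + 2*(-12)² + 6*(-12)))²*f + f = (-1 + (3 + 2*144 - 72))²*f + f = (-1 + (3 + 288 - 72))²*f + f = (-1 + 219)²*f + f = 218²*f + f = 47524*f + f = 47525*f)
J(20) - 44147 = 47525*20 - 44147 = 950500 - 44147 = 906353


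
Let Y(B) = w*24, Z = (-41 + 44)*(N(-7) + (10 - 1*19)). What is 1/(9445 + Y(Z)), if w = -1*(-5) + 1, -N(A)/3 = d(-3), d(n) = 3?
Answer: 1/9589 ≈ 0.00010429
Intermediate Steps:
N(A) = -9 (N(A) = -3*3 = -9)
w = 6 (w = 5 + 1 = 6)
Z = -54 (Z = (-41 + 44)*(-9 + (10 - 1*19)) = 3*(-9 + (10 - 19)) = 3*(-9 - 9) = 3*(-18) = -54)
Y(B) = 144 (Y(B) = 6*24 = 144)
1/(9445 + Y(Z)) = 1/(9445 + 144) = 1/9589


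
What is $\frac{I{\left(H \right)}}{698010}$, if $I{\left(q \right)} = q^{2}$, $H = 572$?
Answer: $\frac{163592}{349005} \approx 0.46874$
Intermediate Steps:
$\frac{I{\left(H \right)}}{698010} = \frac{572^{2}}{698010} = 327184 \cdot \frac{1}{698010} = \frac{163592}{349005}$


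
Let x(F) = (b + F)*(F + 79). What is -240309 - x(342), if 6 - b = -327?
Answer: -524484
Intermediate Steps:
b = 333 (b = 6 - 1*(-327) = 6 + 327 = 333)
x(F) = (79 + F)*(333 + F) (x(F) = (333 + F)*(F + 79) = (333 + F)*(79 + F) = (79 + F)*(333 + F))
-240309 - x(342) = -240309 - (26307 + 342² + 412*342) = -240309 - (26307 + 116964 + 140904) = -240309 - 1*284175 = -240309 - 284175 = -524484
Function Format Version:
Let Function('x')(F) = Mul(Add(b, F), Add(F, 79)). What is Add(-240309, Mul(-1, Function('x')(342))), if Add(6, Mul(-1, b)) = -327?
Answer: -524484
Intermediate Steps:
b = 333 (b = Add(6, Mul(-1, -327)) = Add(6, 327) = 333)
Function('x')(F) = Mul(Add(79, F), Add(333, F)) (Function('x')(F) = Mul(Add(333, F), Add(F, 79)) = Mul(Add(333, F), Add(79, F)) = Mul(Add(79, F), Add(333, F)))
Add(-240309, Mul(-1, Function('x')(342))) = Add(-240309, Mul(-1, Add(26307, Pow(342, 2), Mul(412, 342)))) = Add(-240309, Mul(-1, Add(26307, 116964, 140904))) = Add(-240309, Mul(-1, 284175)) = Add(-240309, -284175) = -524484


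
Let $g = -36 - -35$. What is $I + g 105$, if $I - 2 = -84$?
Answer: $-187$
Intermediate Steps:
$I = -82$ ($I = 2 - 84 = -82$)
$g = -1$ ($g = -36 + 35 = -1$)
$I + g 105 = -82 - 105 = -187$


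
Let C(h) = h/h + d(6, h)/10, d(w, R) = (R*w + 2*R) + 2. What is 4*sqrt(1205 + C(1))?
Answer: 4*sqrt(1207) ≈ 138.97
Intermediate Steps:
d(w, R) = 2 + 2*R + R*w (d(w, R) = (2*R + R*w) + 2 = 2 + 2*R + R*w)
C(h) = 6/5 + 4*h/5 (C(h) = h/h + (2 + 2*h + h*6)/10 = 1 + (2 + 2*h + 6*h)*(1/10) = 1 + (2 + 8*h)*(1/10) = 1 + (1/5 + 4*h/5) = 6/5 + 4*h/5)
4*sqrt(1205 + C(1)) = 4*sqrt(1205 + (6/5 + (4/5)*1)) = 4*sqrt(1205 + (6/5 + 4/5)) = 4*sqrt(1205 + 2) = 4*sqrt(1207)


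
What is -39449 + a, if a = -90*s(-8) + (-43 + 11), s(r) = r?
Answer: -38761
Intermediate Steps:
a = 688 (a = -90*(-8) + (-43 + 11) = 720 - 32 = 688)
-39449 + a = -39449 + 688 = -38761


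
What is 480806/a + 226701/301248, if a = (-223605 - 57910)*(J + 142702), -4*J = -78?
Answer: 2024067342429541/2689692304245440 ≈ 0.75253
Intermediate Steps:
J = 39/2 (J = -¼*(-78) = 39/2 ≈ 19.500)
a = -80356486145/2 (a = (-223605 - 57910)*(39/2 + 142702) = -281515*285443/2 = -80356486145/2 ≈ -4.0178e+10)
480806/a + 226701/301248 = 480806/(-80356486145/2) + 226701/301248 = 480806*(-2/80356486145) + 226701*(1/301248) = -961612/80356486145 + 25189/33472 = 2024067342429541/2689692304245440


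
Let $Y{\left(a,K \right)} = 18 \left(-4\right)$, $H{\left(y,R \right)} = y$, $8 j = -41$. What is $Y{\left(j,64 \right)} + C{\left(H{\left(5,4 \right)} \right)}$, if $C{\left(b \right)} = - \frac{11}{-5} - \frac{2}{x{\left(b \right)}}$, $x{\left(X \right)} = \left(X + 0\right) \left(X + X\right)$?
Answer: $- \frac{1746}{25} \approx -69.84$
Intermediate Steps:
$j = - \frac{41}{8}$ ($j = \frac{1}{8} \left(-41\right) = - \frac{41}{8} \approx -5.125$)
$x{\left(X \right)} = 2 X^{2}$ ($x{\left(X \right)} = X 2 X = 2 X^{2}$)
$C{\left(b \right)} = \frac{11}{5} - \frac{1}{b^{2}}$ ($C{\left(b \right)} = - \frac{11}{-5} - \frac{2}{2 b^{2}} = \left(-11\right) \left(- \frac{1}{5}\right) - 2 \frac{1}{2 b^{2}} = \frac{11}{5} - \frac{1}{b^{2}}$)
$Y{\left(a,K \right)} = -72$
$Y{\left(j,64 \right)} + C{\left(H{\left(5,4 \right)} \right)} = -72 + \left(\frac{11}{5} - \frac{1}{25}\right) = -72 + \frac{54}{25} = - \frac{1746}{25}$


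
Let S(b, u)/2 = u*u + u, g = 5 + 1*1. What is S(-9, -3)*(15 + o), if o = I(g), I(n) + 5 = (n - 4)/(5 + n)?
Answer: 1344/11 ≈ 122.18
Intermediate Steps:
g = 6 (g = 5 + 1 = 6)
S(b, u) = 2*u + 2*u² (S(b, u) = 2*(u*u + u) = 2*(u² + u) = 2*(u + u²) = 2*u + 2*u²)
I(n) = -5 + (-4 + n)/(5 + n) (I(n) = -5 + (n - 4)/(5 + n) = -5 + (-4 + n)/(5 + n))
o = -53/11 (o = (-29 - 4*6)/(5 + 6) = (-29 - 24)/11 = (1/11)*(-53) = -53/11 ≈ -4.8182)
S(-9, -3)*(15 + o) = (2*(-3)*(1 - 3))*(15 - 53/11) = (2*(-3)*(-2))*(112/11) = 12*(112/11) = 1344/11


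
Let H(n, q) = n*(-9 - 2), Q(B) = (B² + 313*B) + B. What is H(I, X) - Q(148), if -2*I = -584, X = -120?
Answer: -71588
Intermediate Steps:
Q(B) = B² + 314*B
I = 292 (I = -½*(-584) = 292)
H(n, q) = -11*n (H(n, q) = n*(-11) = -11*n)
H(I, X) - Q(148) = -11*292 - 148*(314 + 148) = -3212 - 148*462 = -3212 - 1*68376 = -3212 - 68376 = -71588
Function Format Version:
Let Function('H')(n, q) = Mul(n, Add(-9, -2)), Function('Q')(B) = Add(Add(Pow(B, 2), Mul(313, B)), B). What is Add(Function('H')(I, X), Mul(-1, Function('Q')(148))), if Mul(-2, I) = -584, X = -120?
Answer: -71588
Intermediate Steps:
Function('Q')(B) = Add(Pow(B, 2), Mul(314, B))
I = 292 (I = Mul(Rational(-1, 2), -584) = 292)
Function('H')(n, q) = Mul(-11, n) (Function('H')(n, q) = Mul(n, -11) = Mul(-11, n))
Add(Function('H')(I, X), Mul(-1, Function('Q')(148))) = Add(Mul(-11, 292), Mul(-1, Mul(148, Add(314, 148)))) = Add(-3212, Mul(-1, Mul(148, 462))) = Add(-3212, Mul(-1, 68376)) = Add(-3212, -68376) = -71588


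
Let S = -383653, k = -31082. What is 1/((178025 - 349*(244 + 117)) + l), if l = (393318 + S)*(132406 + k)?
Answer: 1/979348496 ≈ 1.0211e-9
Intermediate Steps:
l = 979296460 (l = (393318 - 383653)*(132406 - 31082) = 9665*101324 = 979296460)
1/((178025 - 349*(244 + 117)) + l) = 1/((178025 - 349*(244 + 117)) + 979296460) = 1/((178025 - 349*361) + 979296460) = 1/((178025 - 1*125989) + 979296460) = 1/((178025 - 125989) + 979296460) = 1/(52036 + 979296460) = 1/979348496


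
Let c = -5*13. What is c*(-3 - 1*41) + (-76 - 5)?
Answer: 2779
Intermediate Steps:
c = -65
c*(-3 - 1*41) + (-76 - 5) = -65*(-3 - 1*41) + (-76 - 5) = -65*(-3 - 41) - 81 = -65*(-44) - 81 = 2860 - 81 = 2779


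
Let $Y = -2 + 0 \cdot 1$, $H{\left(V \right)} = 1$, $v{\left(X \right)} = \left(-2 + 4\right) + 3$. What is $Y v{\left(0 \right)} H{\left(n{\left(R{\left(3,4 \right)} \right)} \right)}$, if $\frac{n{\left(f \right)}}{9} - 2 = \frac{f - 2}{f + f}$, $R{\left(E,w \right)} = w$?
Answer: $-10$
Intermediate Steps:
$n{\left(f \right)} = 18 + \frac{9 \left(-2 + f\right)}{2 f}$ ($n{\left(f \right)} = 18 + 9 \frac{f - 2}{f + f} = 18 + 9 \frac{-2 + f}{2 f} = 18 + \frac{9 \left(-2 + f\right)}{2 f}$)
$v{\left(X \right)} = 5$ ($v{\left(X \right)} = 2 + 3 = 5$)
$Y = -2$ ($Y = -2 + 0 = -2$)
$Y v{\left(0 \right)} H{\left(n{\left(R{\left(3,4 \right)} \right)} \right)} = \left(-2\right) 5 \cdot 1 = \left(-10\right) 1 = -10$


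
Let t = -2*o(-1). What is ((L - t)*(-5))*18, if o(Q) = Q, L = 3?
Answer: -90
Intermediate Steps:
t = 2 (t = -2*(-1) = 2)
((L - t)*(-5))*18 = ((3 - 1*2)*(-5))*18 = ((3 - 2)*(-5))*18 = (1*(-5))*18 = -5*18 = -90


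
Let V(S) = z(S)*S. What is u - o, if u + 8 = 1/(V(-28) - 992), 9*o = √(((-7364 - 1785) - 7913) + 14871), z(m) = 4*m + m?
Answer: -23423/2928 - I*√2191/9 ≈ -7.9997 - 5.2009*I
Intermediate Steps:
z(m) = 5*m
V(S) = 5*S² (V(S) = (5*S)*S = 5*S²)
o = I*√2191/9 (o = √(((-7364 - 1785) - 7913) + 14871)/9 = √((-9149 - 7913) + 14871)/9 = √(-17062 + 14871)/9 = √(-2191)/9 = (I*√2191)/9 = I*√2191/9 ≈ 5.2009*I)
u = -23423/2928 (u = -8 + 1/(5*(-28)² - 992) = -8 + 1/(5*784 - 992) = -8 + 1/(3920 - 992) = -8 + 1/2928 = -23423/2928 ≈ -7.9997)
u - o = -23423/2928 - I*√2191/9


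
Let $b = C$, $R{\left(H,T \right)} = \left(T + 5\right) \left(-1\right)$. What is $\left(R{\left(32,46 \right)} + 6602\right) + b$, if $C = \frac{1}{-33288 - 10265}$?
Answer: $\frac{285315702}{43553} \approx 6551.0$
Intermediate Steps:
$R{\left(H,T \right)} = -5 - T$ ($R{\left(H,T \right)} = \left(5 + T\right) \left(-1\right) = -5 - T$)
$C = - \frac{1}{43553}$ ($C = \frac{1}{-33288 - 10265} = \frac{1}{-43553} = - \frac{1}{43553} \approx -2.2961 \cdot 10^{-5}$)
$b = - \frac{1}{43553} \approx -2.2961 \cdot 10^{-5}$
$\left(R{\left(32,46 \right)} + 6602\right) + b = \left(\left(-5 - 46\right) + 6602\right) - \frac{1}{43553} = \left(-51 + 6602\right) - \frac{1}{43553} = 6551 - \frac{1}{43553} = \frac{285315702}{43553}$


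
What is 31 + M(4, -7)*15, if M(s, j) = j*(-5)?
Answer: 556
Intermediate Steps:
M(s, j) = -5*j
31 + M(4, -7)*15 = 31 - 5*(-7)*15 = 31 + 35*15 = 31 + 525 = 556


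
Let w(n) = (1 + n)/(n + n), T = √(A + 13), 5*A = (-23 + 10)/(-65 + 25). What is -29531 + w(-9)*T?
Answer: -29531 + √5226/45 ≈ -29529.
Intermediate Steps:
A = 13/200 (A = ((-23 + 10)/(-65 + 25))/5 = (-13/(-40))/5 = (-13*(-1/40))/5 = (⅕)*(13/40) = 13/200 ≈ 0.065000)
T = √5226/20 (T = √(13/200 + 13) = √(2613/200) = √5226/20 ≈ 3.6146)
w(n) = (1 + n)/(2*n) (w(n) = (1 + n)/((2*n)) = (1 + n)*(1/(2*n)) = (1 + n)/(2*n))
-29531 + w(-9)*T = -29531 + ((½)*(1 - 9)/(-9))*(√5226/20) = -29531 + ((½)*(-⅑)*(-8))*(√5226/20) = -29531 + 4*(√5226/20)/9 = -29531 + √5226/45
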